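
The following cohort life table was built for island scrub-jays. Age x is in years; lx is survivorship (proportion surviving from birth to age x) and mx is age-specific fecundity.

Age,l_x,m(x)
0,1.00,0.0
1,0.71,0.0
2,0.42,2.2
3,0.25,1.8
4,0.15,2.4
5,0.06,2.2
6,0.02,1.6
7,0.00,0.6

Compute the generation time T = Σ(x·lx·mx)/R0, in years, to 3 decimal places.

2.893

lx·mx: 0, 0, 0.924, 0.45, 0.36, 0.132, 0.032, 0 → R0 = 1.898
x·lx·mx: 0, 0, 1.848, 1.35, 1.44, 0.66, 0.192, 0 → Σ = 5.49
T = 5.49 / 1.898 = 2.892518… → 2.893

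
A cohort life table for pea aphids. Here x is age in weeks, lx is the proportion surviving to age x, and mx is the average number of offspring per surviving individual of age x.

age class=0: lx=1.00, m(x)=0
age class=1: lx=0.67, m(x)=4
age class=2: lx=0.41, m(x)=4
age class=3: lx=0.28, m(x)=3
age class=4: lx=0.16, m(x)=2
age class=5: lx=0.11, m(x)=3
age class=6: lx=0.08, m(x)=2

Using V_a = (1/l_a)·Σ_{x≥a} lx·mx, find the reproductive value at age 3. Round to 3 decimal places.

lx·mx for x ≥ 3: 0.84, 0.32, 0.33, 0.16 → sum = 1.65
V_3 = 1.65 / l_3 = 1.65 / 0.28 = 5.892857… → 5.893

5.893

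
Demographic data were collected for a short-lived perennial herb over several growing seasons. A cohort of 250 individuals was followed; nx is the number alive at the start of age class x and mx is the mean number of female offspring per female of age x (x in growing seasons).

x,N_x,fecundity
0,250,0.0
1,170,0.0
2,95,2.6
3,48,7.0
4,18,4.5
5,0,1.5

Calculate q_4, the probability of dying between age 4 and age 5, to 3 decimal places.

1.000

lx = nx/n0 = nx/250: 1, 0.68, 0.38, 0.192, 0.072, 0
q_4 = (l_4 − l_5) / l_4 = (0.072 − 0) / 0.072
     = 0.072 / 0.072 = 1 → 1.000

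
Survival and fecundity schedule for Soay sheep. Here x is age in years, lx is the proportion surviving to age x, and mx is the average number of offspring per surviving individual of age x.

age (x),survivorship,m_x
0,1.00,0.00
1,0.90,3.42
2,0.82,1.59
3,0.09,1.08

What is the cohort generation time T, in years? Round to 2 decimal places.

lx·mx: 0, 3.078, 1.3038, 0.0972 → R0 = 4.479
x·lx·mx: 0, 3.078, 2.6076, 0.2916 → Σ = 5.9772
T = 5.9772 / 4.479 = 1.334494… → 1.33

1.33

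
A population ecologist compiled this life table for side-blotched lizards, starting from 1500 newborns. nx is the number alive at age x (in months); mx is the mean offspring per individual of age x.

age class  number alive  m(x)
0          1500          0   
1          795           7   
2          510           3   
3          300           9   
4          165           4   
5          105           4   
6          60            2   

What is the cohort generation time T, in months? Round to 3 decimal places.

lx = nx/n0 = nx/1500: 1, 0.53, 0.34, 0.2, 0.11, 0.07, 0.04
lx·mx: 0, 3.71, 1.02, 1.8, 0.44, 0.28, 0.08 → R0 = 7.33
x·lx·mx: 0, 3.71, 2.04, 5.4, 1.76, 1.4, 0.48 → Σ = 14.79
T = 14.79 / 7.33 = 2.017735… → 2.018

2.018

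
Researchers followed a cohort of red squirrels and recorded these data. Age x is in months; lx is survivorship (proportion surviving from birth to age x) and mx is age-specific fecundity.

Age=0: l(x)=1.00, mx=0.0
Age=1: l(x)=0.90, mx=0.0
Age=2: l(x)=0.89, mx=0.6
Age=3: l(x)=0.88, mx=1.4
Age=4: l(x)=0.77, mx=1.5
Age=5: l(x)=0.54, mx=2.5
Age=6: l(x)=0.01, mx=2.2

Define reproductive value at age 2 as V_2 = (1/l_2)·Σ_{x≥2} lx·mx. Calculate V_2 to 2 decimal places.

lx·mx for x ≥ 2: 0.534, 1.232, 1.155, 1.35, 0.022 → sum = 4.293
V_2 = 4.293 / l_2 = 4.293 / 0.89 = 4.823596… → 4.82

4.82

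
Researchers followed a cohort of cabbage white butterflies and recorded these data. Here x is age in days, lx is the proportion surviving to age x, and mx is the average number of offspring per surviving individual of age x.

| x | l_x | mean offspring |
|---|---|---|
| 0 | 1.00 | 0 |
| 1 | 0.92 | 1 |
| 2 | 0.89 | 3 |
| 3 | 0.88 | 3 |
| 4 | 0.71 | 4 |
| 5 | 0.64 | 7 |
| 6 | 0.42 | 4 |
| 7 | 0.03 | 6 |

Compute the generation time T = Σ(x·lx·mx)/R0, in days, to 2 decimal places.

3.85

lx·mx: 0, 0.92, 2.67, 2.64, 2.84, 4.48, 1.68, 0.18 → R0 = 15.41
x·lx·mx: 0, 0.92, 5.34, 7.92, 11.36, 22.4, 10.08, 1.26 → Σ = 59.28
T = 59.28 / 15.41 = 3.846853… → 3.85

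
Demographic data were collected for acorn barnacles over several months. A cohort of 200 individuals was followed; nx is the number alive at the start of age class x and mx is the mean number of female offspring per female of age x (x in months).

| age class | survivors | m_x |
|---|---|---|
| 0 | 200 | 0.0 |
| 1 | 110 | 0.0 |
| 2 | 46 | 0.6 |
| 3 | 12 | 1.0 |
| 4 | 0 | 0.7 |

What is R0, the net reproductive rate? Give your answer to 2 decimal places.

0.20

lx = nx/n0 = nx/200: 1, 0.55, 0.23, 0.06, 0
lx·mx by age: 0, 0, 0.138, 0.06, 0
R0 = Σ lx·mx = 0.198 → 0.20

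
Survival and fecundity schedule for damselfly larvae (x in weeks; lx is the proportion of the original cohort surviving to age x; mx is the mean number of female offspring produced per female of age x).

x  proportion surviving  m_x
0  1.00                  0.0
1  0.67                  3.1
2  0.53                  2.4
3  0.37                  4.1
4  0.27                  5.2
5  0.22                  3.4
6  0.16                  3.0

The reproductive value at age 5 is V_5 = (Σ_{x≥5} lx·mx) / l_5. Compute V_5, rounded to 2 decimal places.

5.58

lx·mx for x ≥ 5: 0.748, 0.48 → sum = 1.228
V_5 = 1.228 / l_5 = 1.228 / 0.22 = 5.581818… → 5.58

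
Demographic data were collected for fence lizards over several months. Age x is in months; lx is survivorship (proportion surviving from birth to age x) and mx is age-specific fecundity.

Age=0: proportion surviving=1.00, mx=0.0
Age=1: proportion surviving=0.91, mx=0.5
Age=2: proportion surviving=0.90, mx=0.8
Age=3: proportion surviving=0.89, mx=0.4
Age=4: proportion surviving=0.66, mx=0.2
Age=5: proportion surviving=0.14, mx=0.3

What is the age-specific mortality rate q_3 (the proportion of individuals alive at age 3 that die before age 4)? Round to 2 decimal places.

0.26

q_3 = (l_3 − l_4) / l_3 = (0.89 − 0.66) / 0.89
     = 0.23 / 0.89 = 0.258427… → 0.26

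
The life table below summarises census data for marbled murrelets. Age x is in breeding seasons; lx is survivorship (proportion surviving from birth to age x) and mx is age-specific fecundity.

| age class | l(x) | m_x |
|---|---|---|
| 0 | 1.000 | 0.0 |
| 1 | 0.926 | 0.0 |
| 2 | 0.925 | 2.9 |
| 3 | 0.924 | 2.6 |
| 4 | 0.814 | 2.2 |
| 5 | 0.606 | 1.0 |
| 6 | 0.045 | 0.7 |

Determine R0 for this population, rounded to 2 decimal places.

lx·mx by age: 0, 0, 2.6825, 2.4024, 1.7908, 0.606, 0.0315
R0 = Σ lx·mx = 7.5132 → 7.51

7.51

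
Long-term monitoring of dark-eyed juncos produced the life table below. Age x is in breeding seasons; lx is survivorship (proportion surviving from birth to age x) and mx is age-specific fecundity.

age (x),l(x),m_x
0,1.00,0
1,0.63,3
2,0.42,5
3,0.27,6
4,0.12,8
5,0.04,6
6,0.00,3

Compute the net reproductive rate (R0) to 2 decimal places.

lx·mx by age: 0, 1.89, 2.1, 1.62, 0.96, 0.24, 0
R0 = Σ lx·mx = 6.81 → 6.81

6.81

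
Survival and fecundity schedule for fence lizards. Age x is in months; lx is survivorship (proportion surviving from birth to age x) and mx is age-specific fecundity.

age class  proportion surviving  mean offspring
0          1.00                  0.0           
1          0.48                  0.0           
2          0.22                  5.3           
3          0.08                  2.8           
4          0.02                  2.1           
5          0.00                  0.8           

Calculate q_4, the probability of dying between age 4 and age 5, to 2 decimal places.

1.00

q_4 = (l_4 − l_5) / l_4 = (0.02 − 0) / 0.02
     = 0.02 / 0.02 = 1 → 1.00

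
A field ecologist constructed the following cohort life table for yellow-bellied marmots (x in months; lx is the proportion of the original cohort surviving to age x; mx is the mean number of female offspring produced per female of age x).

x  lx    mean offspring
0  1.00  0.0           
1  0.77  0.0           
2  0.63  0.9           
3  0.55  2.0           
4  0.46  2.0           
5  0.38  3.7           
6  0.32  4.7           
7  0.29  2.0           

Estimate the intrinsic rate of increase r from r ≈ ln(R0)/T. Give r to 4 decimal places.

0.3885

R0 = Σ lx·mx = 0 + 0 + 0.567 + 1.1 + 0.92 + 1.406 + 1.504 + 0.58 = 6.077
Σ x·lx·mx = 28.228; T = 28.228/6.077 = 4.64506…
r ≈ ln(R0)/T = ln(6.077)/4.64506… = 0.38848… → 0.3885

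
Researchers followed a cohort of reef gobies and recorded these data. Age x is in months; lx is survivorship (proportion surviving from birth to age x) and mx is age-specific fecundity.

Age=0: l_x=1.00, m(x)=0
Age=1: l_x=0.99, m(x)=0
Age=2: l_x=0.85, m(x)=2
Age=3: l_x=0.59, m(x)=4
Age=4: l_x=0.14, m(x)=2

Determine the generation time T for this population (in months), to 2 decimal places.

2.67

lx·mx: 0, 0, 1.7, 2.36, 0.28 → R0 = 4.34
x·lx·mx: 0, 0, 3.4, 7.08, 1.12 → Σ = 11.6
T = 11.6 / 4.34 = 2.672811… → 2.67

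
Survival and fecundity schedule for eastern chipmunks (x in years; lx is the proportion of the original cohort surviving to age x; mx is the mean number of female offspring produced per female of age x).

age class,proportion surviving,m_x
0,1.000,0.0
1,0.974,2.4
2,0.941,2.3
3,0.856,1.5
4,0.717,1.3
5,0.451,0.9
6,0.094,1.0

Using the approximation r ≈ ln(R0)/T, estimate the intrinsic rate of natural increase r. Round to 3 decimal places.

R0 = Σ lx·mx = 0 + 2.3376 + 2.1643 + 1.284 + 0.9321 + 0.4059 + 0.094 = 7.2179
Σ x·lx·mx = 16.8401; T = 16.8401/7.2179 = 2.3331…
r ≈ ln(R0)/T = ln(7.2179)/2.3331… = 0.84718… → 0.847

0.847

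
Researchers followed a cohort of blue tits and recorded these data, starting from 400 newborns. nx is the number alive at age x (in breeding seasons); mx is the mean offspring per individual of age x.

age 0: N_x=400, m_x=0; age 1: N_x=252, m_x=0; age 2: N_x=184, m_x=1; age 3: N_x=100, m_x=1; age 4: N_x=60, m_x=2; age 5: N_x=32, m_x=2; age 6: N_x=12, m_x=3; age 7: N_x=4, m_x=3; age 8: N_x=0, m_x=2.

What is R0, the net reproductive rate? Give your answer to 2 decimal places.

lx = nx/n0 = nx/400: 1, 0.63, 0.46, 0.25, 0.15, 0.08, 0.03, 0.01, 0
lx·mx by age: 0, 0, 0.46, 0.25, 0.3, 0.16, 0.09, 0.03, 0
R0 = Σ lx·mx = 1.29 → 1.29

1.29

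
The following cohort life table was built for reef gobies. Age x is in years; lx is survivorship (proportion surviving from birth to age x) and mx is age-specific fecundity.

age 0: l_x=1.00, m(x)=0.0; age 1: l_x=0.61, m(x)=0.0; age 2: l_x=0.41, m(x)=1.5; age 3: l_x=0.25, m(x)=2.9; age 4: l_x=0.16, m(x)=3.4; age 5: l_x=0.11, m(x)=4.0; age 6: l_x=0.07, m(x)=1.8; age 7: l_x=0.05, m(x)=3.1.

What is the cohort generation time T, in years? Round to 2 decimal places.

lx·mx: 0, 0, 0.615, 0.725, 0.544, 0.44, 0.126, 0.155 → R0 = 2.605
x·lx·mx: 0, 0, 1.23, 2.175, 2.176, 2.2, 0.756, 1.085 → Σ = 9.622
T = 9.622 / 2.605 = 3.693666… → 3.69

3.69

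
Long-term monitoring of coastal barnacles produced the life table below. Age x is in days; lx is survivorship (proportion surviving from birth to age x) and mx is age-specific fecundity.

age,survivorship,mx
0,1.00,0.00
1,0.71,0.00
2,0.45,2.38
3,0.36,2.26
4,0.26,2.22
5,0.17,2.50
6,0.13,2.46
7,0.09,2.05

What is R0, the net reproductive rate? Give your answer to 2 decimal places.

3.39

lx·mx by age: 0, 0, 1.071, 0.8136, 0.5772, 0.425, 0.3198, 0.1845
R0 = Σ lx·mx = 3.3911 → 3.39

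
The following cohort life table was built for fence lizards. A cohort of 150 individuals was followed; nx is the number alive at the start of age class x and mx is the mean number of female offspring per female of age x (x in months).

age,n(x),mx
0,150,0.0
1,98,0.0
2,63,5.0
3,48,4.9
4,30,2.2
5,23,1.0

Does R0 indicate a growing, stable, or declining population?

growing

lx = nx/n0 = nx/150: 1, 0.65333…, 0.42, 0.32, 0.2, 0.15333…
R0 = Σ lx·mx = 0 + 0 + 2.1 + 1.568 + 0.44 + 0.153333… = 4.261333…
R0 > 1, so the population is growing.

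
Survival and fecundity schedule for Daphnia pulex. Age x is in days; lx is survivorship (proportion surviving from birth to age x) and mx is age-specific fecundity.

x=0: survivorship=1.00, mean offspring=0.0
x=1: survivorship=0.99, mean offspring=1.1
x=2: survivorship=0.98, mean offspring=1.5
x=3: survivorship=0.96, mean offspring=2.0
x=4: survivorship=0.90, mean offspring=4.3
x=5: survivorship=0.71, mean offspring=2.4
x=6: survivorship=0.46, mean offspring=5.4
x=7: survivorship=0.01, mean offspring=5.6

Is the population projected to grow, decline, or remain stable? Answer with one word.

growing

R0 = Σ lx·mx = 0 + 1.089 + 1.47 + 1.92 + 3.87 + 1.704 + 2.484 + 0.056 = 12.593
R0 > 1, so the population is growing.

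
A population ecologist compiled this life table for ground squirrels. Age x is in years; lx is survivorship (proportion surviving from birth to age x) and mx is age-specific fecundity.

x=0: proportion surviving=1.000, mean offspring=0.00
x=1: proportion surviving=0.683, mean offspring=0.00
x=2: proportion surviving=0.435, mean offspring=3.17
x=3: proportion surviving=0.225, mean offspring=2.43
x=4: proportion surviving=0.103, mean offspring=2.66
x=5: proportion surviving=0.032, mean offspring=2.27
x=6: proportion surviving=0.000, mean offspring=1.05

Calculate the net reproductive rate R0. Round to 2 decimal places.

2.27

lx·mx by age: 0, 0, 1.37895, 0.54675, 0.27398, 0.07264, 0
R0 = Σ lx·mx = 2.27232 → 2.27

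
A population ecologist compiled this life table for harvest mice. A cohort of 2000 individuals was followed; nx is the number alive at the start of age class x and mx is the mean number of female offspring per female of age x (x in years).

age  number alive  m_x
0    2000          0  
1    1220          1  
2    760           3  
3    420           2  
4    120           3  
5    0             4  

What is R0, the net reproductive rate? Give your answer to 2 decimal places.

2.35

lx = nx/n0 = nx/2000: 1, 0.61, 0.38, 0.21, 0.06, 0
lx·mx by age: 0, 0.61, 1.14, 0.42, 0.18, 0
R0 = Σ lx·mx = 2.35 → 2.35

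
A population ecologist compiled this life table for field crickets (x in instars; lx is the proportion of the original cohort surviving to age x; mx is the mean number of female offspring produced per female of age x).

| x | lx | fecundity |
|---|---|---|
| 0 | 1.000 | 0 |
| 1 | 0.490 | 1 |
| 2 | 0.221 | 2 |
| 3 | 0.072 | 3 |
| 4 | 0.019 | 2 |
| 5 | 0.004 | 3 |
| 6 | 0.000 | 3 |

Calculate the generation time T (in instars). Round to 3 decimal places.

lx·mx: 0, 0.49, 0.442, 0.216, 0.038, 0.012, 0 → R0 = 1.198
x·lx·mx: 0, 0.49, 0.884, 0.648, 0.152, 0.06, 0 → Σ = 2.234
T = 2.234 / 1.198 = 1.864775… → 1.865

1.865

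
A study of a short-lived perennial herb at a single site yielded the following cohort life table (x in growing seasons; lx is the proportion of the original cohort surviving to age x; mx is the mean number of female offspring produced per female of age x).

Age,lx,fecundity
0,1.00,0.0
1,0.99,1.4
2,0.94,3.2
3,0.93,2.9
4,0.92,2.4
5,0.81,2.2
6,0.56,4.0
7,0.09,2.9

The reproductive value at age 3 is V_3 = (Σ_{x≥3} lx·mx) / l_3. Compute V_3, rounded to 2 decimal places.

lx·mx for x ≥ 3: 2.697, 2.208, 1.782, 2.24, 0.261 → sum = 9.188
V_3 = 9.188 / l_3 = 9.188 / 0.93 = 9.87957… → 9.88

9.88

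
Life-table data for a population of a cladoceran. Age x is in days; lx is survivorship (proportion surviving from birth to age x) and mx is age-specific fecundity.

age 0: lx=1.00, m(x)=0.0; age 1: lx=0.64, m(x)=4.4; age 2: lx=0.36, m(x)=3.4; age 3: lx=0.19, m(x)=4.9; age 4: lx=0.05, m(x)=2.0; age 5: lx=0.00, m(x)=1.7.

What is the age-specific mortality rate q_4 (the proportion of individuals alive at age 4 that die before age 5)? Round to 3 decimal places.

1.000

q_4 = (l_4 − l_5) / l_4 = (0.05 − 0) / 0.05
     = 0.05 / 0.05 = 1 → 1.000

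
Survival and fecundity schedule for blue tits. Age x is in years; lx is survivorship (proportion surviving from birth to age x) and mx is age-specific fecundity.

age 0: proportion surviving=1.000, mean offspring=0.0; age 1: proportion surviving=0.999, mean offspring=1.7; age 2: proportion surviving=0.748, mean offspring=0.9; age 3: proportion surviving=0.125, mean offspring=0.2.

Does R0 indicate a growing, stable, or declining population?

R0 = Σ lx·mx = 0 + 1.6983 + 0.6732 + 0.025 = 2.3965
R0 > 1, so the population is growing.

growing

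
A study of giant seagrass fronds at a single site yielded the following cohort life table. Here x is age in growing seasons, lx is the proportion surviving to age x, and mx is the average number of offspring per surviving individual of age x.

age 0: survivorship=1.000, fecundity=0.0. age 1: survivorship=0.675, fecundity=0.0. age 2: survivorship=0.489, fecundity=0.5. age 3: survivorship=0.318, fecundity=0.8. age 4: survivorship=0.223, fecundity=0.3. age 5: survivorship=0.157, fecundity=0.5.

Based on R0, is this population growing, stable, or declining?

R0 = Σ lx·mx = 0 + 0 + 0.2445 + 0.2544 + 0.0669 + 0.0785 = 0.6443
R0 < 1, so the population is declining.

declining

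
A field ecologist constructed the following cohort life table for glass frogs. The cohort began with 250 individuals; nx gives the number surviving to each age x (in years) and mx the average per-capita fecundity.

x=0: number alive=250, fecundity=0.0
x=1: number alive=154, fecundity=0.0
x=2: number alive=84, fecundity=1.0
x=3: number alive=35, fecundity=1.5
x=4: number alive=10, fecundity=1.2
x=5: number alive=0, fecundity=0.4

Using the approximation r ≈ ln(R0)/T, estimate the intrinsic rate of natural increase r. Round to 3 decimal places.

-0.207

lx = nx/n0 = nx/250: 1, 0.616, 0.336, 0.14, 0.04, 0
R0 = Σ lx·mx = 0 + 0 + 0.336 + 0.21 + 0.048 + 0 = 0.594
Σ x·lx·mx = 1.494; T = 1.494/0.594 = 2.51515…
r ≈ ln(R0)/T = ln(0.594)/2.51515… = -0.2071… → -0.207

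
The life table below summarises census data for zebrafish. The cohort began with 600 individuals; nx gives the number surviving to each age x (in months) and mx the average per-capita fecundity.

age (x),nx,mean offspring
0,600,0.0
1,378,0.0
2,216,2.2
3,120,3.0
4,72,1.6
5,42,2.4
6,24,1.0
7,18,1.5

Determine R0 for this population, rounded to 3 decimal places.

1.837

lx = nx/n0 = nx/600: 1, 0.63, 0.36, 0.2, 0.12, 0.07, 0.04, 0.03
lx·mx by age: 0, 0, 0.792, 0.6, 0.192, 0.168, 0.04, 0.045
R0 = Σ lx·mx = 1.837 → 1.837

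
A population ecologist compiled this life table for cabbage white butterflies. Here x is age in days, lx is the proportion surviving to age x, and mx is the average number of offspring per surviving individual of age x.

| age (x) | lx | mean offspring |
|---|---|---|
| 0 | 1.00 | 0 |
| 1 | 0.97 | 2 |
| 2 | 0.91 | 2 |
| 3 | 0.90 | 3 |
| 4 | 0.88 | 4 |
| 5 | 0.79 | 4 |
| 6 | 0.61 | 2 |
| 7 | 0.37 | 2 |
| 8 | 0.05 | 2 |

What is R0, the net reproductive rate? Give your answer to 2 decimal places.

15.20

lx·mx by age: 0, 1.94, 1.82, 2.7, 3.52, 3.16, 1.22, 0.74, 0.1
R0 = Σ lx·mx = 15.2 → 15.20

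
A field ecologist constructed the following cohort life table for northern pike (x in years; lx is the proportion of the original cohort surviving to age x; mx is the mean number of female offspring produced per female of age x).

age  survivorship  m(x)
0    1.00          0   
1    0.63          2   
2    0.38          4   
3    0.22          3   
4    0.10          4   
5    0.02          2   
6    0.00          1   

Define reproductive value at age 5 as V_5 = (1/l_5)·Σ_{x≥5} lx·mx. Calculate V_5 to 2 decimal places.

lx·mx for x ≥ 5: 0.04, 0 → sum = 0.04
V_5 = 0.04 / l_5 = 0.04 / 0.02 = 2 → 2.00

2.00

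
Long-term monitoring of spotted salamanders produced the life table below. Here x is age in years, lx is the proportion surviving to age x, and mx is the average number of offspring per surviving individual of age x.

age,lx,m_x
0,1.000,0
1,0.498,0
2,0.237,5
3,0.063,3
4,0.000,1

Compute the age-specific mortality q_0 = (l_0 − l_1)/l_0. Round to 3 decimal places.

q_0 = (l_0 − l_1) / l_0 = (1 − 0.498) / 1
     = 0.502 / 1 = 0.502 → 0.502

0.502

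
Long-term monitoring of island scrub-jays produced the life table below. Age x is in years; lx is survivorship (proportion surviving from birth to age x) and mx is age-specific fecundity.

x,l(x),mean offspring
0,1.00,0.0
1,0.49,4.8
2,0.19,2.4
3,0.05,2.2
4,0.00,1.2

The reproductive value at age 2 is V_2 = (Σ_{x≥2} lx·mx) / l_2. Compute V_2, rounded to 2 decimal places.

lx·mx for x ≥ 2: 0.456, 0.11, 0 → sum = 0.566
V_2 = 0.566 / l_2 = 0.566 / 0.19 = 2.978947… → 2.98

2.98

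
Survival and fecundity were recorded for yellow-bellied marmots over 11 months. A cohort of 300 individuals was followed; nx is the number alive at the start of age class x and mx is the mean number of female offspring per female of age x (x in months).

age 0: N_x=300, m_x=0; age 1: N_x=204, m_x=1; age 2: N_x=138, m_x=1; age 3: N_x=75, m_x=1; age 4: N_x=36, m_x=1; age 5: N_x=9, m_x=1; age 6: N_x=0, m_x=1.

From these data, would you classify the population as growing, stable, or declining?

growing

lx = nx/n0 = nx/300: 1, 0.68, 0.46, 0.25, 0.12, 0.03, 0
R0 = Σ lx·mx = 0 + 0.68 + 0.46 + 0.25 + 0.12 + 0.03 + 0 = 1.54
R0 > 1, so the population is growing.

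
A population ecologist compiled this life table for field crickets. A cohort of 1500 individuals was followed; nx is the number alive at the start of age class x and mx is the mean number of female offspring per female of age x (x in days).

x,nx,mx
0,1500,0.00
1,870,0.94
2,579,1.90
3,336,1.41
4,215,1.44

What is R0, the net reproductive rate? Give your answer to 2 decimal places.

1.80

lx = nx/n0 = nx/1500: 1, 0.58, 0.386, 0.224, 0.14333…
lx·mx by age: 0, 0.5452, 0.7334, 0.31584, 0.2064…
R0 = Σ lx·mx = 1.80084… → 1.80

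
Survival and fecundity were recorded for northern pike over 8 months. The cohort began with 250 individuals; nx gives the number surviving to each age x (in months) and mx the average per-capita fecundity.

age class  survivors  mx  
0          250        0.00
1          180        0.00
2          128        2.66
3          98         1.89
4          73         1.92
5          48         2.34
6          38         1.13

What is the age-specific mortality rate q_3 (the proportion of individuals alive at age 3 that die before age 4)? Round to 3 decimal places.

lx = nx/n0 = nx/250: 1, 0.72, 0.512, 0.392, 0.292, 0.192, 0.152
q_3 = (l_3 − l_4) / l_3 = (0.392 − 0.292) / 0.392
     = 0.1 / 0.392 = 0.255102… → 0.255

0.255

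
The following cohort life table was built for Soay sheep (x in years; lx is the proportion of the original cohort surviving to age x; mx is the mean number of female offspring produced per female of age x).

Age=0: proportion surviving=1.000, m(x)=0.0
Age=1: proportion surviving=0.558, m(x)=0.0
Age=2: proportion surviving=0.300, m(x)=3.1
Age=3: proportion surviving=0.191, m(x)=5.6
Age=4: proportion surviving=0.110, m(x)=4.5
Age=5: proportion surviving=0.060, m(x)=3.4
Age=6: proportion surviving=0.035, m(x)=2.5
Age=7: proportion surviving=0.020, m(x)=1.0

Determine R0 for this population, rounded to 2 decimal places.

lx·mx by age: 0, 0, 0.93, 1.0696, 0.495, 0.204, 0.0875, 0.02
R0 = Σ lx·mx = 2.8061 → 2.81

2.81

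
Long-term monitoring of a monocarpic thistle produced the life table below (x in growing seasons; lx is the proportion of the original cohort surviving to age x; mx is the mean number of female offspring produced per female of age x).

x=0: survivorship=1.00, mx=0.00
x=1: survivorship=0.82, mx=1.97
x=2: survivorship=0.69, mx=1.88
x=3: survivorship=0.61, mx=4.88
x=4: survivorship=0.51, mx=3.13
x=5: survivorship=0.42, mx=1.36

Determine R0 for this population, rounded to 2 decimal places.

8.06

lx·mx by age: 0, 1.6154, 1.2972, 2.9768, 1.5963, 0.5712
R0 = Σ lx·mx = 8.0569 → 8.06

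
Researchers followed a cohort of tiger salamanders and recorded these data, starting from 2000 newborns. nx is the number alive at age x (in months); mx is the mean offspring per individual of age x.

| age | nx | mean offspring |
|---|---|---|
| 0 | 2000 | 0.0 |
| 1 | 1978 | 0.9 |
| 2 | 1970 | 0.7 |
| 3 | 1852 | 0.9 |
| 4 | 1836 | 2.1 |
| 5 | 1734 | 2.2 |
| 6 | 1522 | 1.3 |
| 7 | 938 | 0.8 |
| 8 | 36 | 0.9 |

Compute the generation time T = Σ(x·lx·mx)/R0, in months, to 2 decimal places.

lx = nx/n0 = nx/2000: 1, 0.989, 0.985, 0.926, 0.918, 0.867, 0.761, 0.469, 0.018
lx·mx: 0, 0.8901, 0.6895, 0.8334, 1.9278, 1.9074, 0.9893, 0.3752, 0.0162 → R0 = 7.6289
x·lx·mx: 0, 0.8901, 1.379, 2.5002, 7.7112, 9.537, 5.9358, 2.6264, 0.1296 → Σ = 30.7093
T = 30.7093 / 7.6289 = 4.02539… → 4.03

4.03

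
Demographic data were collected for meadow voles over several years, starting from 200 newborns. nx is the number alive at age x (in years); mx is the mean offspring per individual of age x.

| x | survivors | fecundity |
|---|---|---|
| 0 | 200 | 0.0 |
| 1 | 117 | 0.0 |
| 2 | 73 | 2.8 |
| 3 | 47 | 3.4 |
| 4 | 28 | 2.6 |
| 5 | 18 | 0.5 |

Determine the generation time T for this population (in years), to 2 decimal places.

2.75

lx = nx/n0 = nx/200: 1, 0.585, 0.365, 0.235, 0.14, 0.09
lx·mx: 0, 0, 1.022, 0.799, 0.364, 0.045 → R0 = 2.23
x·lx·mx: 0, 0, 2.044, 2.397, 1.456, 0.225 → Σ = 6.122
T = 6.122 / 2.23 = 2.745291… → 2.75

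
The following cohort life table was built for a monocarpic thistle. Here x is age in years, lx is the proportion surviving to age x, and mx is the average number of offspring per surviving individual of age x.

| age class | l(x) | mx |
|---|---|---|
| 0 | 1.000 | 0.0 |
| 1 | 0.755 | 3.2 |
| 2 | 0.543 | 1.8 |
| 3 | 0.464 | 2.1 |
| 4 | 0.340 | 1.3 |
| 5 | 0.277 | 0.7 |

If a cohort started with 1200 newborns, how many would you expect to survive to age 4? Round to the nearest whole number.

408

Expected survivors = N0 · l_4 = 1200 × 0.340 = 408 → 408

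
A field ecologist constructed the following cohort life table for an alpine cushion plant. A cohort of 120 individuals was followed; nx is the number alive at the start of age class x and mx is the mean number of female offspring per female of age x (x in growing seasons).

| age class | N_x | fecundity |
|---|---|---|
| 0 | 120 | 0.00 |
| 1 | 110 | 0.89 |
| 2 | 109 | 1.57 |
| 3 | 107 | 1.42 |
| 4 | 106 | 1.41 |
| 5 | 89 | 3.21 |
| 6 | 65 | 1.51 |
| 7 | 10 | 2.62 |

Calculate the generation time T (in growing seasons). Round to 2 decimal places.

lx = nx/n0 = nx/120: 1, 0.91667…, 0.90833…, 0.89167…, 0.88333…, 0.74167…, 0.54167…, 0.08333…
lx·mx: 0, 0.815833…, 1.426083…, 1.266167…, 1.2455…, 2.38075…, 0.817917…, 0.218333… → R0 = 8.170583…
x·lx·mx: 0, 0.815833…, 2.852167…, 3.7985…, 4.982…, 11.90375…, 4.9075…, 1.528333… → Σ = 30.788083…
T = 30.788083… / 8.170583… = 3.768162… → 3.77

3.77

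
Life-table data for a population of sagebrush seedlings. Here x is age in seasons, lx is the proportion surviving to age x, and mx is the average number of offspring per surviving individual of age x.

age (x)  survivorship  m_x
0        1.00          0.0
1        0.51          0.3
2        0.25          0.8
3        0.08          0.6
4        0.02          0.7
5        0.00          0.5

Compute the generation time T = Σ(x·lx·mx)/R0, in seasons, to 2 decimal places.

lx·mx: 0, 0.153, 0.2, 0.048, 0.014, 0 → R0 = 0.415
x·lx·mx: 0, 0.153, 0.4, 0.144, 0.056, 0 → Σ = 0.753
T = 0.753 / 0.415 = 1.814458… → 1.81

1.81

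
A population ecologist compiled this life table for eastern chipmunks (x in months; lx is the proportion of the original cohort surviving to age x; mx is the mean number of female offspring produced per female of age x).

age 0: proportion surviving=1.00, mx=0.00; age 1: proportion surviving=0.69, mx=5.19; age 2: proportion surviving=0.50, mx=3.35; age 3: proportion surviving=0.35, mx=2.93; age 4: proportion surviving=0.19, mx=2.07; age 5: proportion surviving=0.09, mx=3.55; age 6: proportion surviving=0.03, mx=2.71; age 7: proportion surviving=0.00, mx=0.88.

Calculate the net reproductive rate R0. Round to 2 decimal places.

7.08

lx·mx by age: 0, 3.5811, 1.675, 1.0255, 0.3933, 0.3195, 0.0813, 0
R0 = Σ lx·mx = 7.0757 → 7.08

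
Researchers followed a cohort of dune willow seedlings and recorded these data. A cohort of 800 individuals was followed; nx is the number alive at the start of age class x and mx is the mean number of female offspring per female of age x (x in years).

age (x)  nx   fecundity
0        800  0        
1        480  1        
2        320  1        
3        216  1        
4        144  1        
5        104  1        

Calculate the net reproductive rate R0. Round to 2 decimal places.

1.58

lx = nx/n0 = nx/800: 1, 0.6, 0.4, 0.27, 0.18, 0.13
lx·mx by age: 0, 0.6, 0.4, 0.27, 0.18, 0.13
R0 = Σ lx·mx = 1.58 → 1.58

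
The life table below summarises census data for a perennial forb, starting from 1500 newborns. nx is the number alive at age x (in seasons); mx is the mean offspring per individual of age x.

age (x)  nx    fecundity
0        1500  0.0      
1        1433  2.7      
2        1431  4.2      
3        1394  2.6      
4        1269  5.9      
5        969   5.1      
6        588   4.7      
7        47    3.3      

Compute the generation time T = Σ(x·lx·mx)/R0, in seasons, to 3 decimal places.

lx = nx/n0 = nx/1500: 1, 0.95533…, 0.954, 0.92933…, 0.846, 0.646, 0.392, 0.03133…
lx·mx: 0, 2.5794…, 4.0068, 2.416267…, 4.9914, 3.2946, 1.8424, 0.1034… → R0 = 19.234267…
x·lx·mx: 0, 2.5794…, 8.0136, 7.2488…, 19.9656, 16.473, 11.0544, 0.7238… → Σ = 66.0586…
T = 66.0586… / 19.234267… = 3.434423… → 3.434

3.434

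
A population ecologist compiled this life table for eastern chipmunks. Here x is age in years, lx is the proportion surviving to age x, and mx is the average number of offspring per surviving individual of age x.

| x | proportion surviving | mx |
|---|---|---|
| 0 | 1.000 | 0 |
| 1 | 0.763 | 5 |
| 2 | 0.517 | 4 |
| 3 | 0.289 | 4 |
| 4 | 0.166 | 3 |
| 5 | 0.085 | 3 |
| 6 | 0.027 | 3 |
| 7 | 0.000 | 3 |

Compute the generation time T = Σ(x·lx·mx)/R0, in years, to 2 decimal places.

lx·mx: 0, 3.815, 2.068, 1.156, 0.498, 0.255, 0.081, 0 → R0 = 7.873
x·lx·mx: 0, 3.815, 4.136, 3.468, 1.992, 1.275, 0.486, 0 → Σ = 15.172
T = 15.172 / 7.873 = 1.927093… → 1.93

1.93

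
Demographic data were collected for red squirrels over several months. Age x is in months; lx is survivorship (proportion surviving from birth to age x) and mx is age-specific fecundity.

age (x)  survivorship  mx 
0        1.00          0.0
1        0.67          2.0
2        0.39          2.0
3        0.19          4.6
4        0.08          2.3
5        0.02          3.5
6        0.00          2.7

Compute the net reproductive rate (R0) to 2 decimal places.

3.25

lx·mx by age: 0, 1.34, 0.78, 0.874, 0.184, 0.07, 0
R0 = Σ lx·mx = 3.248 → 3.25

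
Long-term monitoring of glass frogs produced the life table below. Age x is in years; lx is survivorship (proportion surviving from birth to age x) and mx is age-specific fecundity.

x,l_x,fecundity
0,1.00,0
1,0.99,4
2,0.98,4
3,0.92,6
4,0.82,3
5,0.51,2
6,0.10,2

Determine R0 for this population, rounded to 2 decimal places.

lx·mx by age: 0, 3.96, 3.92, 5.52, 2.46, 1.02, 0.2
R0 = Σ lx·mx = 17.08 → 17.08

17.08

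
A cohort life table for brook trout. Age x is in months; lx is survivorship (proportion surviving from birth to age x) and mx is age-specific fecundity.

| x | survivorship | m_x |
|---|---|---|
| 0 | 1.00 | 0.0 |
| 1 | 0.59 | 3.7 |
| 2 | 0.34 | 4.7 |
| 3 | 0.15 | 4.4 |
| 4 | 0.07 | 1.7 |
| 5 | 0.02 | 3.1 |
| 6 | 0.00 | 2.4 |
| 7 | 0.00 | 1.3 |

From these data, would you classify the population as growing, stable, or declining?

R0 = Σ lx·mx = 0 + 2.183 + 1.598 + 0.66 + 0.119 + 0.062 + 0 + 0 = 4.622
R0 > 1, so the population is growing.

growing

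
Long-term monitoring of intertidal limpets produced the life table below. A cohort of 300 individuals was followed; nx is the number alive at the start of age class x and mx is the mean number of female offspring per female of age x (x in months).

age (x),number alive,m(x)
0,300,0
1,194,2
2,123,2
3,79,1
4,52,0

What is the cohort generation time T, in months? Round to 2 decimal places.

lx = nx/n0 = nx/300: 1, 0.64667…, 0.41, 0.26333…, 0.17333…
lx·mx: 0, 1.293333…, 0.82, 0.263333…, 0 → R0 = 2.376667…
x·lx·mx: 0, 1.293333…, 1.64, 0.79…, 0 → Σ = 3.723333…
T = 3.723333… / 2.376667… = 1.56662… → 1.57

1.57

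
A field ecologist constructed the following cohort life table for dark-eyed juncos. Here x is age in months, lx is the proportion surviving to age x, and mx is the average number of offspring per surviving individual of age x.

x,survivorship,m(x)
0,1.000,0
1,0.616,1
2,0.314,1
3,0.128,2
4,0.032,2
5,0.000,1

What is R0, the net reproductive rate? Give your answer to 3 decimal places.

1.250

lx·mx by age: 0, 0.616, 0.314, 0.256, 0.064, 0
R0 = Σ lx·mx = 1.25 → 1.250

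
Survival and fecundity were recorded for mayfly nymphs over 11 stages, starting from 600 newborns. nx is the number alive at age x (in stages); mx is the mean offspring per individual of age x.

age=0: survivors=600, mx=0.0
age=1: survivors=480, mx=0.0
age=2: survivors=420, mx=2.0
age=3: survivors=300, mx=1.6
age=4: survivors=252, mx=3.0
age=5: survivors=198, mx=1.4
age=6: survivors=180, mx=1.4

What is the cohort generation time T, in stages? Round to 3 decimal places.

lx = nx/n0 = nx/600: 1, 0.8, 0.7, 0.5, 0.42, 0.33, 0.3
lx·mx: 0, 0, 1.4, 0.8, 1.26, 0.462, 0.42 → R0 = 4.342
x·lx·mx: 0, 0, 2.8, 2.4, 5.04, 2.31, 2.52 → Σ = 15.07
T = 15.07 / 4.342 = 3.470751… → 3.471

3.471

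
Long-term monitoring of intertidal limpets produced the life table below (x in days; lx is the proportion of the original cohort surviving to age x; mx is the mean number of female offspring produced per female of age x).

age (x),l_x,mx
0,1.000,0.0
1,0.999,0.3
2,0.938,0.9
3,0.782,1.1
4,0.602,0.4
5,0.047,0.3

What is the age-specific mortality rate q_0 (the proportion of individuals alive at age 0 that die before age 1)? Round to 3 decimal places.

q_0 = (l_0 − l_1) / l_0 = (1 − 0.999) / 1
     = 0.001 / 1 = 0.001 → 0.001

0.001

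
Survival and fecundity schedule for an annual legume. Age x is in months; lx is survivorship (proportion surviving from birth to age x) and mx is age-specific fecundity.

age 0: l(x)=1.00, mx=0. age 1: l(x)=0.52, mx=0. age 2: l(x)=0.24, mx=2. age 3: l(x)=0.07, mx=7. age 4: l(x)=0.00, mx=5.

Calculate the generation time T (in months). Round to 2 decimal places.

2.51

lx·mx: 0, 0, 0.48, 0.49, 0 → R0 = 0.97
x·lx·mx: 0, 0, 0.96, 1.47, 0 → Σ = 2.43
T = 2.43 / 0.97 = 2.505155… → 2.51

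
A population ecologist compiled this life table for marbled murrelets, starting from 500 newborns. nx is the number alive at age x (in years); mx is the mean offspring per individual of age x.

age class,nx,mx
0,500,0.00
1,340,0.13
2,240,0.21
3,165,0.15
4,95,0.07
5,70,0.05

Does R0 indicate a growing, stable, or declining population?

lx = nx/n0 = nx/500: 1, 0.68, 0.48, 0.33, 0.19, 0.14
R0 = Σ lx·mx = 0 + 0.0884 + 0.1008 + 0.0495 + 0.0133 + 0.007 = 0.259
R0 < 1, so the population is declining.

declining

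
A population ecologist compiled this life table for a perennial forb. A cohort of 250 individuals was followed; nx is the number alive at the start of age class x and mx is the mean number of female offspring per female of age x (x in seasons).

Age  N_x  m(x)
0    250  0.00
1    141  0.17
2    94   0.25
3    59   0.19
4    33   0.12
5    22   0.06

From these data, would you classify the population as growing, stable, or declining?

lx = nx/n0 = nx/250: 1, 0.564, 0.376, 0.236, 0.132, 0.088
R0 = Σ lx·mx = 0 + 0.09588 + 0.094 + 0.04484 + 0.01584 + 0.00528 = 0.25584
R0 < 1, so the population is declining.

declining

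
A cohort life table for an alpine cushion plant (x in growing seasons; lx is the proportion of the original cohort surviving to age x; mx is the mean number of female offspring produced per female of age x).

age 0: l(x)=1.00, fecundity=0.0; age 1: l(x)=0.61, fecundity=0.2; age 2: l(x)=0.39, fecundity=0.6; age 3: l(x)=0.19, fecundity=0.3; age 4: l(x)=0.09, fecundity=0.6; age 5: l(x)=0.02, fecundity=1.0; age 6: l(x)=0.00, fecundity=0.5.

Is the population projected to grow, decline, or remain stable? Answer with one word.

declining

R0 = Σ lx·mx = 0 + 0.122 + 0.234 + 0.057 + 0.054 + 0.02 + 0 = 0.487
R0 < 1, so the population is declining.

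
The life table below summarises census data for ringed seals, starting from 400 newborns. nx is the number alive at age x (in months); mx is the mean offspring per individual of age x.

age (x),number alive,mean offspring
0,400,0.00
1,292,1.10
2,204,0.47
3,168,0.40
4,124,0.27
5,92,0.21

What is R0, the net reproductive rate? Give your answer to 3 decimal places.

lx = nx/n0 = nx/400: 1, 0.73, 0.51, 0.42, 0.31, 0.23
lx·mx by age: 0, 0.803, 0.2397, 0.168, 0.0837, 0.0483
R0 = Σ lx·mx = 1.3427 → 1.343

1.343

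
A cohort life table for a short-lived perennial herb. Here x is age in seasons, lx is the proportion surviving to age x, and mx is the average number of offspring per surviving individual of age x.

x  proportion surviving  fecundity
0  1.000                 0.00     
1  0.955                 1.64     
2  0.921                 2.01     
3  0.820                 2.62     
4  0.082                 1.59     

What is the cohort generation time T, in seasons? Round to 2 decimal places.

lx·mx: 0, 1.5662, 1.85121, 2.1484, 0.13038 → R0 = 5.69619
x·lx·mx: 0, 1.5662, 3.70242, 6.4452, 0.52152 → Σ = 12.23534
T = 12.23534 / 5.69619 = 2.147987… → 2.15

2.15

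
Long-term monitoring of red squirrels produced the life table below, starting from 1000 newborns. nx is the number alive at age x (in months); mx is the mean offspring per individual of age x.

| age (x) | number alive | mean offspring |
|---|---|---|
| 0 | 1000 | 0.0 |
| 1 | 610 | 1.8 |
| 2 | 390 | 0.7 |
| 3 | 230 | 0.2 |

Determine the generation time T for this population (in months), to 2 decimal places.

1.26

lx = nx/n0 = nx/1000: 1, 0.61, 0.39, 0.23
lx·mx: 0, 1.098, 0.273, 0.046 → R0 = 1.417
x·lx·mx: 0, 1.098, 0.546, 0.138 → Σ = 1.782
T = 1.782 / 1.417 = 1.257586… → 1.26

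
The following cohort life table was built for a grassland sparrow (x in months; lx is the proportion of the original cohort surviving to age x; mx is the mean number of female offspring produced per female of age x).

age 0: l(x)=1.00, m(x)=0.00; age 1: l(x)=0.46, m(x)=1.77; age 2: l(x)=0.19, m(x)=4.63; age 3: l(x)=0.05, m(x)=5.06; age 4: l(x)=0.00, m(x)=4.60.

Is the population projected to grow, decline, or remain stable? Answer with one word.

growing

R0 = Σ lx·mx = 0 + 0.8142 + 0.8797 + 0.253 + 0 = 1.9469
R0 > 1, so the population is growing.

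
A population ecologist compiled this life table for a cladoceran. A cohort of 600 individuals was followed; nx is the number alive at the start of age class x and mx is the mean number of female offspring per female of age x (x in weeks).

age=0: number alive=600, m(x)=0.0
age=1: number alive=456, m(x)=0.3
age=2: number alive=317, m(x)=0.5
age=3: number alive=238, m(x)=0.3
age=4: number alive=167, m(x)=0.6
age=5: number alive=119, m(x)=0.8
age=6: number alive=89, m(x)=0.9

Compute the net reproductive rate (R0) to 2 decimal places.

1.07

lx = nx/n0 = nx/600: 1, 0.76, 0.52833…, 0.39667…, 0.27833…, 0.19833…, 0.14833…
lx·mx by age: 0, 0.228, 0.264167…, 0.119…, 0.167…, 0.158667…, 0.1335…
R0 = Σ lx·mx = 1.070333… → 1.07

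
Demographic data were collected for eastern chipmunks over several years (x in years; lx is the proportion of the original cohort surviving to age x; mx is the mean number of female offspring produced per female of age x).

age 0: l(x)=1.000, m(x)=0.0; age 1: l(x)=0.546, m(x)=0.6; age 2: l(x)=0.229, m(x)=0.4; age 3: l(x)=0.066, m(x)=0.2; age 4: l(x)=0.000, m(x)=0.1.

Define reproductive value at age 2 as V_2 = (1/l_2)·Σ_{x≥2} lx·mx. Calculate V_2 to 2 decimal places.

lx·mx for x ≥ 2: 0.0916, 0.0132, 0 → sum = 0.1048
V_2 = 0.1048 / l_2 = 0.1048 / 0.229 = 0.457642… → 0.46

0.46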